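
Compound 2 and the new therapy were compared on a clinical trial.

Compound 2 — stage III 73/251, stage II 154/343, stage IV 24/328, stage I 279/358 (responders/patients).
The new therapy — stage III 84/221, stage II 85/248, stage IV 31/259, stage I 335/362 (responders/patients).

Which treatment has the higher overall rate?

Stage III: Compound 2 73/251 = 29.1%, the new therapy 84/221 = 38.0% → the new therapy
Stage II: Compound 2 154/343 = 44.9%, the new therapy 85/248 = 34.3% → Compound 2
Stage IV: Compound 2 24/328 = 7.3%, the new therapy 31/259 = 12.0% → the new therapy
Stage I: Compound 2 279/358 = 77.9%, the new therapy 335/362 = 92.5% → the new therapy
Overall: Compound 2 530/1280 = 41.4%, the new therapy 535/1090 = 49.1% → the new therapy
(Neither sweeps every disease group, but the new therapy has the higher pooled rate.)

the new therapy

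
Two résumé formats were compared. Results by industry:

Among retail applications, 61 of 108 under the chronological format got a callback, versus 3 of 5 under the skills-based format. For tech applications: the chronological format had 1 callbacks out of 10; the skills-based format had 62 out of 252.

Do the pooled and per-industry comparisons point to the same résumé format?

Retail: the chronological format 61/108 = 56.5%, the skills-based format 3/5 = 60.0% → the skills-based format
Tech: the chronological format 1/10 = 10.0%, the skills-based format 62/252 = 24.6% → the skills-based format
Overall: the chronological format 62/118 = 52.5%, the skills-based format 65/257 = 25.3% → the chronological format
The skills-based format wins each industry group but the chronological format wins overall — the comparison reverses. The skills-based format's applications skew toward tech, which has a lower base rate.

No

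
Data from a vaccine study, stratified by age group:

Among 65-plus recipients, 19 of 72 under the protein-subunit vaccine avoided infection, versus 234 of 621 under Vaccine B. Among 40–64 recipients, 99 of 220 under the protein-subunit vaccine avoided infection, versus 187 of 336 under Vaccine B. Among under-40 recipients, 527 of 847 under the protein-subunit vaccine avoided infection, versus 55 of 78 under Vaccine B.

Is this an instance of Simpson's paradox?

Yes

65-plus: the protein-subunit vaccine 19/72 = 26.4%, Vaccine B 234/621 = 37.7% → Vaccine B
40–64: the protein-subunit vaccine 99/220 = 45.0%, Vaccine B 187/336 = 55.7% → Vaccine B
Under-40: the protein-subunit vaccine 527/847 = 62.2%, Vaccine B 55/78 = 70.5% → Vaccine B
Overall: the protein-subunit vaccine 645/1139 = 56.6%, Vaccine B 476/1035 = 46.0% → the protein-subunit vaccine
Vaccine B wins each age group but the protein-subunit vaccine wins overall — the comparison reverses. Vaccine B's recipients skew toward 65-plus, which has a lower base rate.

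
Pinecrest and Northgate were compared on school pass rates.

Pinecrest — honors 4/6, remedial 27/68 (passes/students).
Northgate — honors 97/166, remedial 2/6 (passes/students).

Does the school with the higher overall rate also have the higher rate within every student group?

Honors: Pinecrest 4/6 = 66.7%, Northgate 97/166 = 58.4% → Pinecrest
Remedial: Pinecrest 27/68 = 39.7%, Northgate 2/6 = 33.3% → Pinecrest
Overall: Pinecrest 31/74 = 41.9%, Northgate 99/172 = 57.6% → Northgate
Pinecrest wins each student group but Northgate wins overall — the comparison reverses. Pinecrest's students skew toward remedial, which has a lower base rate.

No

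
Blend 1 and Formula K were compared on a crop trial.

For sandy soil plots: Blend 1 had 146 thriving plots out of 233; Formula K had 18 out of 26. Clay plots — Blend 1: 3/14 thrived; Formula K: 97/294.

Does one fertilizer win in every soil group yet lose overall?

Yes

Sandy soil: Blend 1 146/233 = 62.7%, Formula K 18/26 = 69.2% → Formula K
Clay: Blend 1 3/14 = 21.4%, Formula K 97/294 = 33.0% → Formula K
Overall: Blend 1 149/247 = 60.3%, Formula K 115/320 = 35.9% → Blend 1
Formula K wins each soil group but Blend 1 wins overall — the comparison reverses. Formula K's plots skew toward clay, which has a lower base rate.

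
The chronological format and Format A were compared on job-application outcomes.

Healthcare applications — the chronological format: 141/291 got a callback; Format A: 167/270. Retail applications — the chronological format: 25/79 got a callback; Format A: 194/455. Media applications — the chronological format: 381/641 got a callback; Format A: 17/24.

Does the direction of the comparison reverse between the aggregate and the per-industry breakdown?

Yes

Healthcare: the chronological format 141/291 = 48.5%, Format A 167/270 = 61.9% → Format A
Retail: the chronological format 25/79 = 31.6%, Format A 194/455 = 42.6% → Format A
Media: the chronological format 381/641 = 59.4%, Format A 17/24 = 70.8% → Format A
Overall: the chronological format 547/1011 = 54.1%, Format A 378/749 = 50.5% → the chronological format
Format A wins each industry group but the chronological format wins overall — the comparison reverses. Format A's applications skew toward retail, which has a lower base rate.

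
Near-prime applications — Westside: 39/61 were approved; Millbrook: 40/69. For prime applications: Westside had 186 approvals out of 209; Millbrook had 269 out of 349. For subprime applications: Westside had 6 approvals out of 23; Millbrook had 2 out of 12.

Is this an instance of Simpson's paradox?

Near-prime: Westside 39/61 = 63.9%, Millbrook 40/69 = 58.0% → Westside
Prime: Westside 186/209 = 89.0%, Millbrook 269/349 = 77.1% → Westside
Subprime: Westside 6/23 = 26.1%, Millbrook 2/12 = 16.7% → Westside
Overall: Westside 231/293 = 78.8%, Millbrook 311/430 = 72.3% → Westside
Westside wins overall and in every credit group — no reversal.

No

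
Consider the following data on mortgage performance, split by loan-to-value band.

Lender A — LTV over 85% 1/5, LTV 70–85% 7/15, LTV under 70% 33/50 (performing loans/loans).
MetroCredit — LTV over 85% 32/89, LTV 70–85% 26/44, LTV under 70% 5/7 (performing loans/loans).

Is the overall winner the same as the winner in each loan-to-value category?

No

LTV over 85%: Lender A 1/5 = 20.0%, MetroCredit 32/89 = 36.0% → MetroCredit
LTV 70–85%: Lender A 7/15 = 46.7%, MetroCredit 26/44 = 59.1% → MetroCredit
LTV under 70%: Lender A 33/50 = 66.0%, MetroCredit 5/7 = 71.4% → MetroCredit
Overall: Lender A 41/70 = 58.6%, MetroCredit 63/140 = 45.0% → Lender A
MetroCredit wins each loan-to-value group but Lender A wins overall — the comparison reverses. MetroCredit's loans skew toward LTV over 85%, which has a lower base rate.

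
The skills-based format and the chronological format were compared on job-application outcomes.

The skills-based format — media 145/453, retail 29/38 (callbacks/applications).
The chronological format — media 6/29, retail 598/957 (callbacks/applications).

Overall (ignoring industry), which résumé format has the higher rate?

the chronological format

Media: the skills-based format 145/453 = 32.0%, the chronological format 6/29 = 20.7% → the skills-based format
Retail: the skills-based format 29/38 = 76.3%, the chronological format 598/957 = 62.5% → the skills-based format
Overall: the skills-based format 174/491 = 35.4%, the chronological format 604/986 = 61.3% → the chronological format
(The skills-based format wins every industry group but the chronological format wins overall — the skills-based format's applications skew toward the low-rate media group.)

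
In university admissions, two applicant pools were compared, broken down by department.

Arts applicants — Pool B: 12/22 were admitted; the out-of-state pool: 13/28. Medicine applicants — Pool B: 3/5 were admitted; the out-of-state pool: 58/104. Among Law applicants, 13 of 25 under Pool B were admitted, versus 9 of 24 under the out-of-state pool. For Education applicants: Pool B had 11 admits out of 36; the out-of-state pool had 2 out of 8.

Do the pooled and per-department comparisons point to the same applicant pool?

Arts: Pool B 12/22 = 54.5%, the out-of-state pool 13/28 = 46.4% → Pool B
Medicine: Pool B 3/5 = 60.0%, the out-of-state pool 58/104 = 55.8% → Pool B
Law: Pool B 13/25 = 52.0%, the out-of-state pool 9/24 = 37.5% → Pool B
Education: Pool B 11/36 = 30.6%, the out-of-state pool 2/8 = 25.0% → Pool B
Overall: Pool B 39/88 = 44.3%, the out-of-state pool 82/164 = 50.0% → the out-of-state pool
Pool B wins each department group but the out-of-state pool wins overall — the comparison reverses. Pool B's applicants skew toward Education, which has a lower base rate.

No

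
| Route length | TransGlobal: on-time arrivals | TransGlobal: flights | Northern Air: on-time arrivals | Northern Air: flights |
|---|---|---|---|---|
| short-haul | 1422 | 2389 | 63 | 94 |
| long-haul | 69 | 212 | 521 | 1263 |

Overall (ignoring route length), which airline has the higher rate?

Short-haul: TransGlobal 1422/2389 = 59.5%, Northern Air 63/94 = 67.0% → Northern Air
Long-haul: TransGlobal 69/212 = 32.5%, Northern Air 521/1263 = 41.3% → Northern Air
Overall: TransGlobal 1491/2601 = 57.3%, Northern Air 584/1357 = 43.0% → TransGlobal
(Northern Air wins every route group but TransGlobal wins overall — Northern Air's flights skew toward the low-rate long-haul group.)

TransGlobal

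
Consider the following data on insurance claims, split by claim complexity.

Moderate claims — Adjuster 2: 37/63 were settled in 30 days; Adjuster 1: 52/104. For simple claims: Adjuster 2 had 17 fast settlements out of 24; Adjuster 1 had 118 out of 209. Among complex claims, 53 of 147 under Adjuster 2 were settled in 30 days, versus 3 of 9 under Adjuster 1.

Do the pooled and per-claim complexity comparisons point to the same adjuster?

No

Moderate: Adjuster 2 37/63 = 58.7%, Adjuster 1 52/104 = 50.0% → Adjuster 2
Simple: Adjuster 2 17/24 = 70.8%, Adjuster 1 118/209 = 56.5% → Adjuster 2
Complex: Adjuster 2 53/147 = 36.1%, Adjuster 1 3/9 = 33.3% → Adjuster 2
Overall: Adjuster 2 107/234 = 45.7%, Adjuster 1 173/322 = 53.7% → Adjuster 1
Adjuster 2 wins each claim group but Adjuster 1 wins overall — the comparison reverses. Adjuster 2's claims skew toward complex, which has a lower base rate.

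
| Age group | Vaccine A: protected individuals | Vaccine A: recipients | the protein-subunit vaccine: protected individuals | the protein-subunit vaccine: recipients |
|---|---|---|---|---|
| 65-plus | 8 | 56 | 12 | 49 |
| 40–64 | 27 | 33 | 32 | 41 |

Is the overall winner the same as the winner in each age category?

65-plus: Vaccine A 8/56 = 14.3%, the protein-subunit vaccine 12/49 = 24.5% → the protein-subunit vaccine
40–64: Vaccine A 27/33 = 81.8%, the protein-subunit vaccine 32/41 = 78.0% → Vaccine A
Overall: Vaccine A 35/89 = 39.3%, the protein-subunit vaccine 44/90 = 48.9% → the protein-subunit vaccine
Neither sweeps: Vaccine A wins 1 of 2 groups, the protein-subunit vaccine wins 1. The protein-subunit vaccine wins overall but not every group — no Simpson reversal.

No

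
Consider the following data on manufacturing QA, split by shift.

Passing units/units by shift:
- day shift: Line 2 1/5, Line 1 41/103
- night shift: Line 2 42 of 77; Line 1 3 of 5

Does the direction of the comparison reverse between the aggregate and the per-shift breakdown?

Yes

Day shift: Line 2 1/5 = 20.0%, Line 1 41/103 = 39.8% → Line 1
Night shift: Line 2 42/77 = 54.5%, Line 1 3/5 = 60.0% → Line 1
Overall: Line 2 43/82 = 52.4%, Line 1 44/108 = 40.7% → Line 2
Line 1 wins each shift group but Line 2 wins overall — the comparison reverses. Line 1's units skew toward day shift, which has a lower base rate.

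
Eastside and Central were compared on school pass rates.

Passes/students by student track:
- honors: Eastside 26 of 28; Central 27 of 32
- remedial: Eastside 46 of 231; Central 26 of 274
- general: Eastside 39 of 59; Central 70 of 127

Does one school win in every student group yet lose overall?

No

Honors: Eastside 26/28 = 92.9%, Central 27/32 = 84.4% → Eastside
Remedial: Eastside 46/231 = 19.9%, Central 26/274 = 9.5% → Eastside
General: Eastside 39/59 = 66.1%, Central 70/127 = 55.1% → Eastside
Overall: Eastside 111/318 = 34.9%, Central 123/433 = 28.4% → Eastside
Eastside wins overall and in every student group — no reversal.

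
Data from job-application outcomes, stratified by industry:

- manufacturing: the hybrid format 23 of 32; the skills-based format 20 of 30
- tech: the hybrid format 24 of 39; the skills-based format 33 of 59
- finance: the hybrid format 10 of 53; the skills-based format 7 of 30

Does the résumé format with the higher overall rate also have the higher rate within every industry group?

Manufacturing: the hybrid format 23/32 = 71.9%, the skills-based format 20/30 = 66.7% → the hybrid format
Tech: the hybrid format 24/39 = 61.5%, the skills-based format 33/59 = 55.9% → the hybrid format
Finance: the hybrid format 10/53 = 18.9%, the skills-based format 7/30 = 23.3% → the skills-based format
Overall: the hybrid format 57/124 = 46.0%, the skills-based format 60/119 = 50.4% → the skills-based format
Neither sweeps: the hybrid format wins 2 of 3 groups, the skills-based format wins 1. The skills-based format wins overall but not every group — no Simpson reversal.

No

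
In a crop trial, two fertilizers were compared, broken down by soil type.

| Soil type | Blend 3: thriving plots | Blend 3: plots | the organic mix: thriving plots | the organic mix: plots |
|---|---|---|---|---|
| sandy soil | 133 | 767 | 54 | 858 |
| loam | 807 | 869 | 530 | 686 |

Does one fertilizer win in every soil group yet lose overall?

Sandy soil: Blend 3 133/767 = 17.3%, the organic mix 54/858 = 6.3% → Blend 3
Loam: Blend 3 807/869 = 92.9%, the organic mix 530/686 = 77.3% → Blend 3
Overall: Blend 3 940/1636 = 57.5%, the organic mix 584/1544 = 37.8% → Blend 3
Blend 3 wins overall and in every soil group — no reversal.

No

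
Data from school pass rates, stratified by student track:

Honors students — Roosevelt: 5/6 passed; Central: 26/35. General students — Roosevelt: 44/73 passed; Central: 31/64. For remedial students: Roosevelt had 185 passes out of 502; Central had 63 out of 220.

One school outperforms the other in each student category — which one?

Honors: Roosevelt 5/6 = 83.3%, Central 26/35 = 74.3% → Roosevelt
General: Roosevelt 44/73 = 60.3%, Central 31/64 = 48.4% → Roosevelt
Remedial: Roosevelt 185/502 = 36.9%, Central 63/220 = 28.6% → Roosevelt
Roosevelt has the higher rate in all 3 groups.

Roosevelt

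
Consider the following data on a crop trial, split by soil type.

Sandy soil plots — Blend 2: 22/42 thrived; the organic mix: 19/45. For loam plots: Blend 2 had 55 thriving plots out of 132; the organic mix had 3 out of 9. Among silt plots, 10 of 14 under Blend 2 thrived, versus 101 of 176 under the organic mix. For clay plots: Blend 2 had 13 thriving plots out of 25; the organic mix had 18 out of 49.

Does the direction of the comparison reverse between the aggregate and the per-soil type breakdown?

Sandy soil: Blend 2 22/42 = 52.4%, the organic mix 19/45 = 42.2% → Blend 2
Loam: Blend 2 55/132 = 41.7%, the organic mix 3/9 = 33.3% → Blend 2
Silt: Blend 2 10/14 = 71.4%, the organic mix 101/176 = 57.4% → Blend 2
Clay: Blend 2 13/25 = 52.0%, the organic mix 18/49 = 36.7% → Blend 2
Overall: Blend 2 100/213 = 46.9%, the organic mix 141/279 = 50.5% → the organic mix
Blend 2 wins each soil group but the organic mix wins overall — the comparison reverses. Blend 2's plots skew toward loam, which has a lower base rate.

Yes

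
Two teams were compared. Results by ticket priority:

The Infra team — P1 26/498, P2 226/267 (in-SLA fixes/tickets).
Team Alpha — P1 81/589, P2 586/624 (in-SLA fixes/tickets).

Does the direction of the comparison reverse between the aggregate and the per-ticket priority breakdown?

No

P1: the Infra team 26/498 = 5.2%, Team Alpha 81/589 = 13.8% → Team Alpha
P2: the Infra team 226/267 = 84.6%, Team Alpha 586/624 = 93.9% → Team Alpha
Overall: the Infra team 252/765 = 32.9%, Team Alpha 667/1213 = 55.0% → Team Alpha
Team Alpha wins overall and in every ticket group — no reversal.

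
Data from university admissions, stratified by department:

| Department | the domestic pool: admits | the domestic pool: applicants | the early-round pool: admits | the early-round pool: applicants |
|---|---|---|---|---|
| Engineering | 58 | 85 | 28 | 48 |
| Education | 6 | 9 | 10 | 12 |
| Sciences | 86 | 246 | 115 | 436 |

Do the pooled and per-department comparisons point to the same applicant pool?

No

Engineering: the domestic pool 58/85 = 68.2%, the early-round pool 28/48 = 58.3% → the domestic pool
Education: the domestic pool 6/9 = 66.7%, the early-round pool 10/12 = 83.3% → the early-round pool
Sciences: the domestic pool 86/246 = 35.0%, the early-round pool 115/436 = 26.4% → the domestic pool
Overall: the domestic pool 150/340 = 44.1%, the early-round pool 153/496 = 30.8% → the domestic pool
Neither sweeps: the domestic pool wins 2 of 3 groups, the early-round pool wins 1. The domestic pool wins overall but not every group — no Simpson reversal.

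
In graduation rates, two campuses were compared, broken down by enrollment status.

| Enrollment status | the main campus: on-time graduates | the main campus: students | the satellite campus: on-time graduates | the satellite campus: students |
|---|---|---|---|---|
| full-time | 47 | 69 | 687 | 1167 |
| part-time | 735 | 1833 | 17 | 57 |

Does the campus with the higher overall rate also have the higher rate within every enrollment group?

No

Full-time: the main campus 47/69 = 68.1%, the satellite campus 687/1167 = 58.9% → the main campus
Part-time: the main campus 735/1833 = 40.1%, the satellite campus 17/57 = 29.8% → the main campus
Overall: the main campus 782/1902 = 41.1%, the satellite campus 704/1224 = 57.5% → the satellite campus
The main campus wins each enrollment group but the satellite campus wins overall — the comparison reverses. The main campus's students skew toward part-time, which has a lower base rate.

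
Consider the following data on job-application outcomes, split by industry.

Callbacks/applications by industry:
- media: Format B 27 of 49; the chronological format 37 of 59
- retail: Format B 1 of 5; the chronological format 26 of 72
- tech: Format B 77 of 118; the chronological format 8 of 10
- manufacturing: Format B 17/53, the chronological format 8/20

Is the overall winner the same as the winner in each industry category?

Media: Format B 27/49 = 55.1%, the chronological format 37/59 = 62.7% → the chronological format
Retail: Format B 1/5 = 20.0%, the chronological format 26/72 = 36.1% → the chronological format
Tech: Format B 77/118 = 65.3%, the chronological format 8/10 = 80.0% → the chronological format
Manufacturing: Format B 17/53 = 32.1%, the chronological format 8/20 = 40.0% → the chronological format
Overall: Format B 122/225 = 54.2%, the chronological format 79/161 = 49.1% → Format B
The chronological format wins each industry group but Format B wins overall — the comparison reverses. The chronological format's applications skew toward retail, which has a lower base rate.

No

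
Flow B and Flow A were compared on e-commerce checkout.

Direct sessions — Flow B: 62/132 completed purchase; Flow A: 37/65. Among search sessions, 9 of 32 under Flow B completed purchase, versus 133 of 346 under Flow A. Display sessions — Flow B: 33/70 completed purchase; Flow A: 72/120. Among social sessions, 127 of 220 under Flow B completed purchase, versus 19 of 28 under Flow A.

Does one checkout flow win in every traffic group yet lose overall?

Yes

Direct: Flow B 62/132 = 47.0%, Flow A 37/65 = 56.9% → Flow A
Search: Flow B 9/32 = 28.1%, Flow A 133/346 = 38.4% → Flow A
Display: Flow B 33/70 = 47.1%, Flow A 72/120 = 60.0% → Flow A
Social: Flow B 127/220 = 57.7%, Flow A 19/28 = 67.9% → Flow A
Overall: Flow B 231/454 = 50.9%, Flow A 261/559 = 46.7% → Flow B
Flow A wins each traffic group but Flow B wins overall — the comparison reverses. Flow A's sessions skew toward search, which has a lower base rate.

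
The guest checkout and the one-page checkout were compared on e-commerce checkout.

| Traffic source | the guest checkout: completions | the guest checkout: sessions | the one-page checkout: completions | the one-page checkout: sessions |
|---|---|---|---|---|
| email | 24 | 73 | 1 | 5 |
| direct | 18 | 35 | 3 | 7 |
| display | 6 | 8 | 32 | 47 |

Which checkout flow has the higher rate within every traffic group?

Email: the guest checkout 24/73 = 32.9%, the one-page checkout 1/5 = 20.0% → the guest checkout
Direct: the guest checkout 18/35 = 51.4%, the one-page checkout 3/7 = 42.9% → the guest checkout
Display: the guest checkout 6/8 = 75.0%, the one-page checkout 32/47 = 68.1% → the guest checkout
The guest checkout has the higher rate in all 3 groups.

the guest checkout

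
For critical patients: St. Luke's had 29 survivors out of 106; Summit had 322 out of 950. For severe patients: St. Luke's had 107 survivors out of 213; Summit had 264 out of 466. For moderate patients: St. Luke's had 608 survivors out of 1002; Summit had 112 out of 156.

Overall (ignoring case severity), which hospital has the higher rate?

St. Luke's

Critical: St. Luke's 29/106 = 27.4%, Summit 322/950 = 33.9% → Summit
Severe: St. Luke's 107/213 = 50.2%, Summit 264/466 = 56.7% → Summit
Moderate: St. Luke's 608/1002 = 60.7%, Summit 112/156 = 71.8% → Summit
Overall: St. Luke's 744/1321 = 56.3%, Summit 698/1572 = 44.4% → St. Luke's
(Summit wins every case group but St. Luke's wins overall — Summit's patients skew toward the low-rate critical group.)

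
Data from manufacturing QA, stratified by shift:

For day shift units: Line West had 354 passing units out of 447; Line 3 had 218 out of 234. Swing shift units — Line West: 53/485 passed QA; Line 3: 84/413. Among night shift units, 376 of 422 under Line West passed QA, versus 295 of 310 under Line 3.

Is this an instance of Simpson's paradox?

Day shift: Line West 354/447 = 79.2%, Line 3 218/234 = 93.2% → Line 3
Swing shift: Line West 53/485 = 10.9%, Line 3 84/413 = 20.3% → Line 3
Night shift: Line West 376/422 = 89.1%, Line 3 295/310 = 95.2% → Line 3
Overall: Line West 783/1354 = 57.8%, Line 3 597/957 = 62.4% → Line 3
Line 3 wins overall and in every shift group — no reversal.

No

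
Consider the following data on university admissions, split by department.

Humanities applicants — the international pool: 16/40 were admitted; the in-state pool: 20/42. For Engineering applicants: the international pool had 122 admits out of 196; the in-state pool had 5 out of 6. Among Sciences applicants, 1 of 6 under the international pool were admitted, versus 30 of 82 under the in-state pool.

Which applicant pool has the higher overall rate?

Humanities: the international pool 16/40 = 40.0%, the in-state pool 20/42 = 47.6% → the in-state pool
Engineering: the international pool 122/196 = 62.2%, the in-state pool 5/6 = 83.3% → the in-state pool
Sciences: the international pool 1/6 = 16.7%, the in-state pool 30/82 = 36.6% → the in-state pool
Overall: the international pool 139/242 = 57.4%, the in-state pool 55/130 = 42.3% → the international pool
(The in-state pool wins every department group but the international pool wins overall — the in-state pool's applicants skew toward the low-rate Sciences group.)

the international pool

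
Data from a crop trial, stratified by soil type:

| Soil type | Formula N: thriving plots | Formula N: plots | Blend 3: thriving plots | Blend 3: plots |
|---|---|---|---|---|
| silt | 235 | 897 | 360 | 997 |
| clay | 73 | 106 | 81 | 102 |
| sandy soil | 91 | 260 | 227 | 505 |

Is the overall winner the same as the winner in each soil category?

Silt: Formula N 235/897 = 26.2%, Blend 3 360/997 = 36.1% → Blend 3
Clay: Formula N 73/106 = 68.9%, Blend 3 81/102 = 79.4% → Blend 3
Sandy soil: Formula N 91/260 = 35.0%, Blend 3 227/505 = 45.0% → Blend 3
Overall: Formula N 399/1263 = 31.6%, Blend 3 668/1604 = 41.6% → Blend 3
Blend 3 wins overall and in every soil group — no reversal.

Yes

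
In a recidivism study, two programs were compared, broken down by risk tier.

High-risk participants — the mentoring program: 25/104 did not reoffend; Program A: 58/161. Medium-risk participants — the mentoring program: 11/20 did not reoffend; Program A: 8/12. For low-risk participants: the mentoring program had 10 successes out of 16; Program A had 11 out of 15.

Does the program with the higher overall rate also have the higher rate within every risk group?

Yes

High-risk: the mentoring program 25/104 = 24.0%, Program A 58/161 = 36.0% → Program A
Medium-risk: the mentoring program 11/20 = 55.0%, Program A 8/12 = 66.7% → Program A
Low-risk: the mentoring program 10/16 = 62.5%, Program A 11/15 = 73.3% → Program A
Overall: the mentoring program 46/140 = 32.9%, Program A 77/188 = 41.0% → Program A
Program A wins overall and in every risk group — no reversal.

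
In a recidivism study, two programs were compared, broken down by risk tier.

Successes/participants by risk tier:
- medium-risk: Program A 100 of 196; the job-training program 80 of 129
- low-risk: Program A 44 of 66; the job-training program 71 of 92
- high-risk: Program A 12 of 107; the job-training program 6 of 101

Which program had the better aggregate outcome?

Medium-risk: Program A 100/196 = 51.0%, the job-training program 80/129 = 62.0% → the job-training program
Low-risk: Program A 44/66 = 66.7%, the job-training program 71/92 = 77.2% → the job-training program
High-risk: Program A 12/107 = 11.2%, the job-training program 6/101 = 5.9% → Program A
Overall: Program A 156/369 = 42.3%, the job-training program 157/322 = 48.8% → the job-training program
(Neither sweeps every risk group, but the job-training program has the higher pooled rate.)

the job-training program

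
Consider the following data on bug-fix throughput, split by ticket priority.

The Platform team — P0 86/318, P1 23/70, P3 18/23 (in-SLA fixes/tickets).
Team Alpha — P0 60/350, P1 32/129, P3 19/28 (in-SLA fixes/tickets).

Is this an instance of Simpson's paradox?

P0: the Platform team 86/318 = 27.0%, Team Alpha 60/350 = 17.1% → the Platform team
P1: the Platform team 23/70 = 32.9%, Team Alpha 32/129 = 24.8% → the Platform team
P3: the Platform team 18/23 = 78.3%, Team Alpha 19/28 = 67.9% → the Platform team
Overall: the Platform team 127/411 = 30.9%, Team Alpha 111/507 = 21.9% → the Platform team
The Platform team wins overall and in every ticket group — no reversal.

No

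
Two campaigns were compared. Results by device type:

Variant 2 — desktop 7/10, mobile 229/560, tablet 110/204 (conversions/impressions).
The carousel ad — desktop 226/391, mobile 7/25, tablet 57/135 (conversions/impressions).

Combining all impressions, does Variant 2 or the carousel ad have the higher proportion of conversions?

Desktop: Variant 2 7/10 = 70.0%, the carousel ad 226/391 = 57.8% → Variant 2
Mobile: Variant 2 229/560 = 40.9%, the carousel ad 7/25 = 28.0% → Variant 2
Tablet: Variant 2 110/204 = 53.9%, the carousel ad 57/135 = 42.2% → Variant 2
Overall: Variant 2 346/774 = 44.7%, the carousel ad 290/551 = 52.6% → the carousel ad
(Variant 2 wins every device group but the carousel ad wins overall — Variant 2's impressions skew toward the low-rate mobile group.)

the carousel ad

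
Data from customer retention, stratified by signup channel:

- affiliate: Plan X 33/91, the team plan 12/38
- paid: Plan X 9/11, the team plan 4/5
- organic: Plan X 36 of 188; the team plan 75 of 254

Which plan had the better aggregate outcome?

Affiliate: Plan X 33/91 = 36.3%, the team plan 12/38 = 31.6% → Plan X
Paid: Plan X 9/11 = 81.8%, the team plan 4/5 = 80.0% → Plan X
Organic: Plan X 36/188 = 19.1%, the team plan 75/254 = 29.5% → the team plan
Overall: Plan X 78/290 = 26.9%, the team plan 91/297 = 30.6% → the team plan
(Neither sweeps every signup group, but the team plan has the higher pooled rate.)

the team plan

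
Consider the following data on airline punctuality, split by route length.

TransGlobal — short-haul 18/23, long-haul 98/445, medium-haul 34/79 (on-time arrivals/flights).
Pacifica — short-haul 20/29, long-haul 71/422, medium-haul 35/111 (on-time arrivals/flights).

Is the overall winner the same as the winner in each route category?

Short-haul: TransGlobal 18/23 = 78.3%, Pacifica 20/29 = 69.0% → TransGlobal
Long-haul: TransGlobal 98/445 = 22.0%, Pacifica 71/422 = 16.8% → TransGlobal
Medium-haul: TransGlobal 34/79 = 43.0%, Pacifica 35/111 = 31.5% → TransGlobal
Overall: TransGlobal 150/547 = 27.4%, Pacifica 126/562 = 22.4% → TransGlobal
TransGlobal wins overall and in every route group — no reversal.

Yes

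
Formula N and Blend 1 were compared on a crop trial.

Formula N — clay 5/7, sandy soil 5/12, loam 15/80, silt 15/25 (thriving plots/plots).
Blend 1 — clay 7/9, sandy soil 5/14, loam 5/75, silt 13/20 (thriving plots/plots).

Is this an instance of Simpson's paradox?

No

Clay: Formula N 5/7 = 71.4%, Blend 1 7/9 = 77.8% → Blend 1
Sandy soil: Formula N 5/12 = 41.7%, Blend 1 5/14 = 35.7% → Formula N
Loam: Formula N 15/80 = 18.8%, Blend 1 5/75 = 6.7% → Formula N
Silt: Formula N 15/25 = 60.0%, Blend 1 13/20 = 65.0% → Blend 1
Overall: Formula N 40/124 = 32.3%, Blend 1 30/118 = 25.4% → Formula N
Neither sweeps: Formula N wins 2 of 4 groups, Blend 1 wins 2. Formula N wins overall but not every group — no Simpson reversal.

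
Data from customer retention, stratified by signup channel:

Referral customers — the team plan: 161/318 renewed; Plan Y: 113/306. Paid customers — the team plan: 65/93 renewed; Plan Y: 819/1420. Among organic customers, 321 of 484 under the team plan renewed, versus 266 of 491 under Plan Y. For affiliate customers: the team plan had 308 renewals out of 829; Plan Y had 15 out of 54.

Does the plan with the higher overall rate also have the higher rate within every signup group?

Referral: the team plan 161/318 = 50.6%, Plan Y 113/306 = 36.9% → the team plan
Paid: the team plan 65/93 = 69.9%, Plan Y 819/1420 = 57.7% → the team plan
Organic: the team plan 321/484 = 66.3%, Plan Y 266/491 = 54.2% → the team plan
Affiliate: the team plan 308/829 = 37.2%, Plan Y 15/54 = 27.8% → the team plan
Overall: the team plan 855/1724 = 49.6%, Plan Y 1213/2271 = 53.4% → Plan Y
The team plan wins each signup group but Plan Y wins overall — the comparison reverses. The team plan's customers skew toward affiliate, which has a lower base rate.

No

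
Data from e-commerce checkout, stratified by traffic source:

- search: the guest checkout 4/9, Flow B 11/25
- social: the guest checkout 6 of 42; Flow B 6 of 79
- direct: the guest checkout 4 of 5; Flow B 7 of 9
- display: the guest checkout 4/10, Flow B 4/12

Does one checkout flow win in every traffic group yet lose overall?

No

Search: the guest checkout 4/9 = 44.4%, Flow B 11/25 = 44.0% → the guest checkout
Social: the guest checkout 6/42 = 14.3%, Flow B 6/79 = 7.6% → the guest checkout
Direct: the guest checkout 4/5 = 80.0%, Flow B 7/9 = 77.8% → the guest checkout
Display: the guest checkout 4/10 = 40.0%, Flow B 4/12 = 33.3% → the guest checkout
Overall: the guest checkout 18/66 = 27.3%, Flow B 28/125 = 22.4% → the guest checkout
The guest checkout wins overall and in every traffic group — no reversal.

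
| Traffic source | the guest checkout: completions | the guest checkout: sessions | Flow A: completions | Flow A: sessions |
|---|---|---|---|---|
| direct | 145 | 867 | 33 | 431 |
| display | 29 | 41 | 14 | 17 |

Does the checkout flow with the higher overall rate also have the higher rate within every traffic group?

No

Direct: the guest checkout 145/867 = 16.7%, Flow A 33/431 = 7.7% → the guest checkout
Display: the guest checkout 29/41 = 70.7%, Flow A 14/17 = 82.4% → Flow A
Overall: the guest checkout 174/908 = 19.2%, Flow A 47/448 = 10.5% → the guest checkout
Neither sweeps: the guest checkout wins 1 of 2 groups, Flow A wins 1. The guest checkout wins overall but not every group — no Simpson reversal.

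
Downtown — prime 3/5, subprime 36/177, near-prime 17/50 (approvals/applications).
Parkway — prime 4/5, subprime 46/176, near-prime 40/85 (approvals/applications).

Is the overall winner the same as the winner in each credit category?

Yes

Prime: Downtown 3/5 = 60.0%, Parkway 4/5 = 80.0% → Parkway
Subprime: Downtown 36/177 = 20.3%, Parkway 46/176 = 26.1% → Parkway
Near-prime: Downtown 17/50 = 34.0%, Parkway 40/85 = 47.1% → Parkway
Overall: Downtown 56/232 = 24.1%, Parkway 90/266 = 33.8% → Parkway
Parkway wins overall and in every credit group — no reversal.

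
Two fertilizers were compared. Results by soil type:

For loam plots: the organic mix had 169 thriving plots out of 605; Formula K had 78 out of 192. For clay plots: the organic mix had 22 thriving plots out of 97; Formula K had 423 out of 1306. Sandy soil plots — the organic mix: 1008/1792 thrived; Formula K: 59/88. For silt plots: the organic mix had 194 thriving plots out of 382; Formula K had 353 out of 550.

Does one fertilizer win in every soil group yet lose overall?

Yes

Loam: the organic mix 169/605 = 27.9%, Formula K 78/192 = 40.6% → Formula K
Clay: the organic mix 22/97 = 22.7%, Formula K 423/1306 = 32.4% → Formula K
Sandy soil: the organic mix 1008/1792 = 56.2%, Formula K 59/88 = 67.0% → Formula K
Silt: the organic mix 194/382 = 50.8%, Formula K 353/550 = 64.2% → Formula K
Overall: the organic mix 1393/2876 = 48.4%, Formula K 913/2136 = 42.7% → the organic mix
Formula K wins each soil group but the organic mix wins overall — the comparison reverses. Formula K's plots skew toward clay, which has a lower base rate.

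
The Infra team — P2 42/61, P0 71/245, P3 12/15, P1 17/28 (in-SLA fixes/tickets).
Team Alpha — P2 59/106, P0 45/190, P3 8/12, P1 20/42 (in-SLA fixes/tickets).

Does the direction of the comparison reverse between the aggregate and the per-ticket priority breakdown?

No

P2: the Infra team 42/61 = 68.9%, Team Alpha 59/106 = 55.7% → the Infra team
P0: the Infra team 71/245 = 29.0%, Team Alpha 45/190 = 23.7% → the Infra team
P3: the Infra team 12/15 = 80.0%, Team Alpha 8/12 = 66.7% → the Infra team
P1: the Infra team 17/28 = 60.7%, Team Alpha 20/42 = 47.6% → the Infra team
Overall: the Infra team 142/349 = 40.7%, Team Alpha 132/350 = 37.7% → the Infra team
The Infra team wins overall and in every ticket group — no reversal.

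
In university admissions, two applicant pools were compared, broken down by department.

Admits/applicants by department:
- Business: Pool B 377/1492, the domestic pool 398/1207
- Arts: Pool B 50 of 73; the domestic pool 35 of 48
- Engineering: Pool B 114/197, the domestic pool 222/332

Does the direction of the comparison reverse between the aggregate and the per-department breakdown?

Business: Pool B 377/1492 = 25.3%, the domestic pool 398/1207 = 33.0% → the domestic pool
Arts: Pool B 50/73 = 68.5%, the domestic pool 35/48 = 72.9% → the domestic pool
Engineering: Pool B 114/197 = 57.9%, the domestic pool 222/332 = 66.9% → the domestic pool
Overall: Pool B 541/1762 = 30.7%, the domestic pool 655/1587 = 41.3% → the domestic pool
The domestic pool wins overall and in every department group — no reversal.

No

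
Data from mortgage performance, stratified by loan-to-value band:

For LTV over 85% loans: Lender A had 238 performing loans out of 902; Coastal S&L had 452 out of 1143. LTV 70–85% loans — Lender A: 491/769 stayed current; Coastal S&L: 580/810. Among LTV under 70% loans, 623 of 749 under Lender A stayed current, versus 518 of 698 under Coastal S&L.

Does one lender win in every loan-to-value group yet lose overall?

LTV over 85%: Lender A 238/902 = 26.4%, Coastal S&L 452/1143 = 39.5% → Coastal S&L
LTV 70–85%: Lender A 491/769 = 63.8%, Coastal S&L 580/810 = 71.6% → Coastal S&L
LTV under 70%: Lender A 623/749 = 83.2%, Coastal S&L 518/698 = 74.2% → Lender A
Overall: Lender A 1352/2420 = 55.9%, Coastal S&L 1550/2651 = 58.5% → Coastal S&L
Neither sweeps: Lender A wins 1 of 3 groups, Coastal S&L wins 2. Coastal S&L wins overall but not every group — no Simpson reversal.

No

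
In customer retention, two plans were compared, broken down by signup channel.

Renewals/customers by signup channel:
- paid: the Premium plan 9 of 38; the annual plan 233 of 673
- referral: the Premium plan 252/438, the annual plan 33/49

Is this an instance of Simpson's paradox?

Paid: the Premium plan 9/38 = 23.7%, the annual plan 233/673 = 34.6% → the annual plan
Referral: the Premium plan 252/438 = 57.5%, the annual plan 33/49 = 67.3% → the annual plan
Overall: the Premium plan 261/476 = 54.8%, the annual plan 266/722 = 36.8% → the Premium plan
The annual plan wins each signup group but the Premium plan wins overall — the comparison reverses. The annual plan's customers skew toward paid, which has a lower base rate.

Yes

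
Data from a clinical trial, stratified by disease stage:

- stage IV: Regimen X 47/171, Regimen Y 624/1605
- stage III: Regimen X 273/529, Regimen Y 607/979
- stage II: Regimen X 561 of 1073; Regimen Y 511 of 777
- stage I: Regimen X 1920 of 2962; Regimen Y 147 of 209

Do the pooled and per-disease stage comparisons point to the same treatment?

No

Stage IV: Regimen X 47/171 = 27.5%, Regimen Y 624/1605 = 38.9% → Regimen Y
Stage III: Regimen X 273/529 = 51.6%, Regimen Y 607/979 = 62.0% → Regimen Y
Stage II: Regimen X 561/1073 = 52.3%, Regimen Y 511/777 = 65.8% → Regimen Y
Stage I: Regimen X 1920/2962 = 64.8%, Regimen Y 147/209 = 70.3% → Regimen Y
Overall: Regimen X 2801/4735 = 59.2%, Regimen Y 1889/3570 = 52.9% → Regimen X
Regimen Y wins each disease group but Regimen X wins overall — the comparison reverses. Regimen Y's patients skew toward stage IV, which has a lower base rate.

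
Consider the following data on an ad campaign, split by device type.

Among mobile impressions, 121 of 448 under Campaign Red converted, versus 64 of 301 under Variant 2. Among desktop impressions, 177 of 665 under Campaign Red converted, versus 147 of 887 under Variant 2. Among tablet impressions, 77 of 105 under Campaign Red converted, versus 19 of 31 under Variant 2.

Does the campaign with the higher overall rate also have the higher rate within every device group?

Mobile: Campaign Red 121/448 = 27.0%, Variant 2 64/301 = 21.3% → Campaign Red
Desktop: Campaign Red 177/665 = 26.6%, Variant 2 147/887 = 16.6% → Campaign Red
Tablet: Campaign Red 77/105 = 73.3%, Variant 2 19/31 = 61.3% → Campaign Red
Overall: Campaign Red 375/1218 = 30.8%, Variant 2 230/1219 = 18.9% → Campaign Red
Campaign Red wins overall and in every device group — no reversal.

Yes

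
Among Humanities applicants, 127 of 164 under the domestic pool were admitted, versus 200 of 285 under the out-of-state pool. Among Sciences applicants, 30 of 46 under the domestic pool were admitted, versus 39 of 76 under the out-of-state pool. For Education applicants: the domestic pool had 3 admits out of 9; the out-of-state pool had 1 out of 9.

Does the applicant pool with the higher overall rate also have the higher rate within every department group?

Yes

Humanities: the domestic pool 127/164 = 77.4%, the out-of-state pool 200/285 = 70.2% → the domestic pool
Sciences: the domestic pool 30/46 = 65.2%, the out-of-state pool 39/76 = 51.3% → the domestic pool
Education: the domestic pool 3/9 = 33.3%, the out-of-state pool 1/9 = 11.1% → the domestic pool
Overall: the domestic pool 160/219 = 73.1%, the out-of-state pool 240/370 = 64.9% → the domestic pool
The domestic pool wins overall and in every department group — no reversal.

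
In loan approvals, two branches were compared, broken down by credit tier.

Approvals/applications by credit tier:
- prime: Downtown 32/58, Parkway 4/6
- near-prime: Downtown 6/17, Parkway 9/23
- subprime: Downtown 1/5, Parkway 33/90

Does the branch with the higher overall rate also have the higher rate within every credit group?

Prime: Downtown 32/58 = 55.2%, Parkway 4/6 = 66.7% → Parkway
Near-prime: Downtown 6/17 = 35.3%, Parkway 9/23 = 39.1% → Parkway
Subprime: Downtown 1/5 = 20.0%, Parkway 33/90 = 36.7% → Parkway
Overall: Downtown 39/80 = 48.8%, Parkway 46/119 = 38.7% → Downtown
Parkway wins each credit group but Downtown wins overall — the comparison reverses. Parkway's applications skew toward subprime, which has a lower base rate.

No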